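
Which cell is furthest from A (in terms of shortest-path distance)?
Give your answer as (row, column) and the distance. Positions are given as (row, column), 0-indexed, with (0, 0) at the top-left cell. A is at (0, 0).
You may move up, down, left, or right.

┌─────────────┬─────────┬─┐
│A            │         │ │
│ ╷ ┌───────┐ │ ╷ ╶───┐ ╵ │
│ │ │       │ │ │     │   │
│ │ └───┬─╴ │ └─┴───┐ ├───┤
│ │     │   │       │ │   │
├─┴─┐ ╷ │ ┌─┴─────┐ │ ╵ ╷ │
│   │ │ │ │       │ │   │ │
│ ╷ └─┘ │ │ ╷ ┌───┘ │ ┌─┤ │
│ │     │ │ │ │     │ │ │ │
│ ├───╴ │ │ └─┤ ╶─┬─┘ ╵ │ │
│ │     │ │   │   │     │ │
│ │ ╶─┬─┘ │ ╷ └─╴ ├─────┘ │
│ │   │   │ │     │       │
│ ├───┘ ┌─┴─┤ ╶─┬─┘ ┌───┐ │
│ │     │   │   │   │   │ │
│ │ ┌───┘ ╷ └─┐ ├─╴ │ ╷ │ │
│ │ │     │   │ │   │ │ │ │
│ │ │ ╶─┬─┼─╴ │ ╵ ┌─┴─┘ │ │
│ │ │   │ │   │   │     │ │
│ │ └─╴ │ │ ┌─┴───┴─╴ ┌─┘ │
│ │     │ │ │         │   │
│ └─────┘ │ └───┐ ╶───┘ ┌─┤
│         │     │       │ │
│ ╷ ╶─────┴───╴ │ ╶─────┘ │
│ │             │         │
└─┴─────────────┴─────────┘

Computing BFS distances from A to all cells:
Furthest cell: (1, 2)
Distance: 61 steps

Path from A to the furthest cell:

┌─────────────┬─────────┬─┐
│A ↓          │         │ │
│ ╷ ┌───────┐ │ ╷ ╶───┐ ╵ │
│ │↓│B ← ← ↰│ │ │     │   │
│ │ └───┬─╴ │ └─┴───┐ ├───┤
│ │↳ → ↓│↱ ↑│       │ │   │
├─┴─┐ ╷ │ ┌─┴─────┐ │ ╵ ╷ │
│↓ ↰│ │↓│↑│       │ │   │ │
│ ╷ └─┘ │ │ ╷ ┌───┘ │ ┌─┤ │
│↓│↑ ← ↲│↑│ │ │     │ │ │ │
│ ├───╴ │ │ └─┤ ╶─┬─┘ ╵ │ │
│↓│     │↑│   │   │     │ │
│ │ ╶─┬─┘ │ ╷ └─╴ ├─────┘ │
│↓│   │↱ ↑│ │     │       │
│ ├───┘ ┌─┴─┤ ╶─┬─┘ ┌───┐ │
│↓│↱ → ↑│↓ ↰│   │   │   │ │
│ │ ┌───┘ ╷ └─┐ ├─╴ │ ╷ │ │
│↓│↑│↓ ← ↲│↑ ↰│ │   │ │ │ │
│ │ │ ╶─┬─┼─╴ │ ╵ ┌─┴─┘ │ │
│↓│↑│↳ ↓│ │↱ ↑│   │     │ │
│ │ └─╴ │ │ ┌─┴───┴─╴ ┌─┘ │
│↓│↑ ← ↲│ │↑│         │   │
│ └─────┘ │ └───┐ ╶───┘ ┌─┤
│↳ ↓      │↑ ← ↰│       │ │
│ ╷ ╶─────┴───╴ │ ╶─────┘ │
│ │↳ → → → → → ↑│         │
└─┴─────────────┴─────────┘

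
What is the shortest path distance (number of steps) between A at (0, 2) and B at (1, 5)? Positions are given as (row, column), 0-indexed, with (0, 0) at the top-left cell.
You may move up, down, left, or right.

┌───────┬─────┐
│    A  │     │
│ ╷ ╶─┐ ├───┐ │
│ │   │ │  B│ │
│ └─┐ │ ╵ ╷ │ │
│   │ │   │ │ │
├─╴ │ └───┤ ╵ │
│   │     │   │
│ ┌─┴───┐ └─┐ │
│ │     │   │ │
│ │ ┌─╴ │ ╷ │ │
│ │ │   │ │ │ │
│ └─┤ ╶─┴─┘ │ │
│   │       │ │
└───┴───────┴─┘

Finding path from (0, 2) to (1, 5):
Path: (0,2) → (0,3) → (1,3) → (2,3) → (2,4) → (1,4) → (1,5)
Distance: 6 steps

Solution:

┌───────┬─────┐
│    A ↓│     │
│ ╷ ╶─┐ ├───┐ │
│ │   │↓│↱ B│ │
│ └─┐ │ ╵ ╷ │ │
│   │ │↳ ↑│ │ │
├─╴ │ └───┤ ╵ │
│   │     │   │
│ ┌─┴───┐ └─┐ │
│ │     │   │ │
│ │ ┌─╴ │ ╷ │ │
│ │ │   │ │ │ │
│ └─┤ ╶─┴─┘ │ │
│   │       │ │
└───┴───────┴─┘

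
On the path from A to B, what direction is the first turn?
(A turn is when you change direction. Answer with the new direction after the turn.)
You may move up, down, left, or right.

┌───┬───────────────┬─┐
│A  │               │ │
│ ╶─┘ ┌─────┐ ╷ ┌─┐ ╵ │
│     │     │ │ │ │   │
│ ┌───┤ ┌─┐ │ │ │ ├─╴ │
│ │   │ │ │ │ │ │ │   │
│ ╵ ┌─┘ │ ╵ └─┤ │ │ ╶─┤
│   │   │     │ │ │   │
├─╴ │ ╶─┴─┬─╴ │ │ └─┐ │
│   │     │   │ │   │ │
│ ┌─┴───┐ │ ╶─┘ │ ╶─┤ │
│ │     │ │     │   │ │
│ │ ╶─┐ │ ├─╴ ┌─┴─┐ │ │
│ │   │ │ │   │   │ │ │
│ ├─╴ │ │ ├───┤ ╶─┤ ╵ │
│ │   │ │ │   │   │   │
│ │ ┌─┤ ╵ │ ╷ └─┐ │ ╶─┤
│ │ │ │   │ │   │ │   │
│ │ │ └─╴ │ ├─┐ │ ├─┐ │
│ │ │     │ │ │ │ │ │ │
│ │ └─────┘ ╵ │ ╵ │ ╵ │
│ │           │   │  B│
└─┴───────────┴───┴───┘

Directions: down, right, right, up, right, right, right, right, right, right, right, down, right, down, left, down, right, down, down, down, down, left, down, right, down, down
First turn direction: right

Solution:

┌───┬───────────────┬─┐
│A  │↱ → → → → → → ↓│ │
│ ╶─┘ ┌─────┐ ╷ ┌─┐ ╵ │
│↳ → ↑│     │ │ │ │↳ ↓│
│ ┌───┤ ┌─┐ │ │ │ ├─╴ │
│ │   │ │ │ │ │ │ │↓ ↲│
│ ╵ ┌─┘ │ ╵ └─┤ │ │ ╶─┤
│   │   │     │ │ │↳ ↓│
├─╴ │ ╶─┴─┬─╴ │ │ └─┐ │
│   │     │   │ │   │↓│
│ ┌─┴───┐ │ ╶─┘ │ ╶─┤ │
│ │     │ │     │   │↓│
│ │ ╶─┐ │ ├─╴ ┌─┴─┐ │ │
│ │   │ │ │   │   │ │↓│
│ ├─╴ │ │ ├───┤ ╶─┤ ╵ │
│ │   │ │ │   │   │↓ ↲│
│ │ ┌─┤ ╵ │ ╷ └─┐ │ ╶─┤
│ │ │ │   │ │   │ │↳ ↓│
│ │ │ └─╴ │ ├─┐ │ ├─┐ │
│ │ │     │ │ │ │ │ │↓│
│ │ └─────┘ ╵ │ ╵ │ ╵ │
│ │           │   │  B│
└─┴───────────┴───┴───┘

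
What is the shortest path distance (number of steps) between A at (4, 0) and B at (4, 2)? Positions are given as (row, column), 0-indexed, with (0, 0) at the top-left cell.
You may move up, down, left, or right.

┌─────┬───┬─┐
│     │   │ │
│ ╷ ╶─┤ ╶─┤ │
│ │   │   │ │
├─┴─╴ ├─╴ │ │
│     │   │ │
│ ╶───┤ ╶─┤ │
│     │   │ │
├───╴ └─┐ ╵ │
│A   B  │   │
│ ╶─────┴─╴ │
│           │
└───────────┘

Finding path from (4, 0) to (4, 2):
Path: (4,0) → (4,1) → (4,2)
Distance: 2 steps

Solution:

┌─────┬───┬─┐
│     │   │ │
│ ╷ ╶─┤ ╶─┤ │
│ │   │   │ │
├─┴─╴ ├─╴ │ │
│     │   │ │
│ ╶───┤ ╶─┤ │
│     │   │ │
├───╴ └─┐ ╵ │
│A → B  │   │
│ ╶─────┴─╴ │
│           │
└───────────┘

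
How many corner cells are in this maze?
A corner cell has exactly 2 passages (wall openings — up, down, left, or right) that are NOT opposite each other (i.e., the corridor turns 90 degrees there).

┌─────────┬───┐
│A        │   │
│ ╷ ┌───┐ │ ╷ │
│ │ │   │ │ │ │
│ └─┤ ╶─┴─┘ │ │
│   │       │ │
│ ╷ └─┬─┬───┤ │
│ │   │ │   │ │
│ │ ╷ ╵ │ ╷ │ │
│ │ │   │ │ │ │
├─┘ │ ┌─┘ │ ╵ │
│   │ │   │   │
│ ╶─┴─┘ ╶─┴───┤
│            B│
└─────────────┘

Counting corner cells (2 non-opposite passages):
Total corners: 19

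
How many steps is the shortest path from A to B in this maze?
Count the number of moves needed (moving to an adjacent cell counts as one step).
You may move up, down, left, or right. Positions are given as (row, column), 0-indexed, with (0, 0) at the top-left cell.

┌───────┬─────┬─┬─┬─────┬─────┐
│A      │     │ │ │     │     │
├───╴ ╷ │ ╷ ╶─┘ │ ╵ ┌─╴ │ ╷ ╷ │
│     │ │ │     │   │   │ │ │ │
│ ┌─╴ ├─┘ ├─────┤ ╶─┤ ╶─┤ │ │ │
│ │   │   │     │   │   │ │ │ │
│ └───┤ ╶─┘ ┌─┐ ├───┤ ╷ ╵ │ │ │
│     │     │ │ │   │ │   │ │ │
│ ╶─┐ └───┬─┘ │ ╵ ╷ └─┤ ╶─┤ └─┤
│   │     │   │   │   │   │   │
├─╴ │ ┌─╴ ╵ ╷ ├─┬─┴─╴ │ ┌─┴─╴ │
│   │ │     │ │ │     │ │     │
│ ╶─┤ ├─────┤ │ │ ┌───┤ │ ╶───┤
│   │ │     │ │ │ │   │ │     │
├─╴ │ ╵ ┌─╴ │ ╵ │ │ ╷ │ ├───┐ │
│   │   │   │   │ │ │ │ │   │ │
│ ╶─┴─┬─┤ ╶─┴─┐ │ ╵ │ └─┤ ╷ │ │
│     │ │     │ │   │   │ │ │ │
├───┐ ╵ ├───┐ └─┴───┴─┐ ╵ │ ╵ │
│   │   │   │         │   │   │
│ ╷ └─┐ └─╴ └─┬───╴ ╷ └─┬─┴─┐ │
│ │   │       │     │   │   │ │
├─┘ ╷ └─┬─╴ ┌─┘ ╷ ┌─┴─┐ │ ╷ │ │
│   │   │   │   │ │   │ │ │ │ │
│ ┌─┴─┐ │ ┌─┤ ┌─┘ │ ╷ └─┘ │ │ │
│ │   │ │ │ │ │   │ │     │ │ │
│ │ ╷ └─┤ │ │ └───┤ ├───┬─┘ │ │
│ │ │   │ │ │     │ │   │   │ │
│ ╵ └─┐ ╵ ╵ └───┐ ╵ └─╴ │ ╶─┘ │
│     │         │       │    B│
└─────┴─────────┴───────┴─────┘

Using BFS to find shortest path:
Start: (0, 0), End: (14, 14)
Path found:
(0,0) → (0,1) → (0,2) → (1,2) → (1,1) → (1,0) → (2,0) → (3,0) → (3,1) → (3,2) → (4,2) → (5,2) → (6,2) → (7,2) → (7,3) → (6,3) → (6,4) → (6,5) → (7,5) → (7,4) → (8,4) → (8,5) → (8,6) → (9,6) → (9,7) → (9,8) → (9,9) → (10,9) → (10,8) → (10,7) → (11,7) → (11,6) → (12,6) → (13,6) → (13,7) → (13,8) → (14,8) → (14,9) → (13,9) → (12,9) → (11,9) → (11,10) → (12,10) → (12,11) → (12,12) → (11,12) → (10,12) → (10,13) → (11,13) → (12,13) → (13,13) → (13,12) → (14,12) → (14,13) → (14,14)
Number of steps: 54

Solution:

┌───────┬─────┬─┬─┬─────┬─────┐
│A → ↓  │     │ │ │     │     │
├───╴ ╷ │ ╷ ╶─┘ │ ╵ ┌─╴ │ ╷ ╷ │
│↓ ← ↲│ │ │     │   │   │ │ │ │
│ ┌─╴ ├─┘ ├─────┤ ╶─┤ ╶─┤ │ │ │
│↓│   │   │     │   │   │ │ │ │
│ └───┤ ╶─┘ ┌─┐ ├───┤ ╷ ╵ │ │ │
│↳ → ↓│     │ │ │   │ │   │ │ │
│ ╶─┐ └───┬─┘ │ ╵ ╷ └─┤ ╶─┤ └─┤
│   │↓    │   │   │   │   │   │
├─╴ │ ┌─╴ ╵ ╷ ├─┬─┴─╴ │ ┌─┴─╴ │
│   │↓│     │ │ │     │ │     │
│ ╶─┤ ├─────┤ │ │ ┌───┤ │ ╶───┤
│   │↓│↱ → ↓│ │ │ │   │ │     │
├─╴ │ ╵ ┌─╴ │ ╵ │ │ ╷ │ ├───┐ │
│   │↳ ↑│↓ ↲│   │ │ │ │ │   │ │
│ ╶─┴─┬─┤ ╶─┴─┐ │ ╵ │ └─┤ ╷ │ │
│     │ │↳ → ↓│ │   │   │ │ │ │
├───┐ ╵ ├───┐ └─┴───┴─┐ ╵ │ ╵ │
│   │   │   │↳ → → ↓  │   │   │
│ ╷ └─┐ └─╴ └─┬───╴ ╷ └─┬─┴─┐ │
│ │   │       │↓ ← ↲│   │↱ ↓│ │
├─┘ ╷ └─┬─╴ ┌─┘ ╷ ┌─┴─┐ │ ╷ │ │
│   │   │   │↓ ↲│ │↱ ↓│ │↑│↓│ │
│ ┌─┴─┐ │ ┌─┤ ┌─┘ │ ╷ └─┘ │ │ │
│ │   │ │ │ │↓│   │↑│↳ → ↑│↓│ │
│ │ ╷ └─┤ │ │ └───┤ ├───┬─┘ │ │
│ │ │   │ │ │↳ → ↓│↑│   │↓ ↲│ │
│ ╵ └─┐ ╵ ╵ └───┐ ╵ └─╴ │ ╶─┘ │
│     │         │↳ ↑    │↳ → B│
└─────┴─────────┴───────┴─────┘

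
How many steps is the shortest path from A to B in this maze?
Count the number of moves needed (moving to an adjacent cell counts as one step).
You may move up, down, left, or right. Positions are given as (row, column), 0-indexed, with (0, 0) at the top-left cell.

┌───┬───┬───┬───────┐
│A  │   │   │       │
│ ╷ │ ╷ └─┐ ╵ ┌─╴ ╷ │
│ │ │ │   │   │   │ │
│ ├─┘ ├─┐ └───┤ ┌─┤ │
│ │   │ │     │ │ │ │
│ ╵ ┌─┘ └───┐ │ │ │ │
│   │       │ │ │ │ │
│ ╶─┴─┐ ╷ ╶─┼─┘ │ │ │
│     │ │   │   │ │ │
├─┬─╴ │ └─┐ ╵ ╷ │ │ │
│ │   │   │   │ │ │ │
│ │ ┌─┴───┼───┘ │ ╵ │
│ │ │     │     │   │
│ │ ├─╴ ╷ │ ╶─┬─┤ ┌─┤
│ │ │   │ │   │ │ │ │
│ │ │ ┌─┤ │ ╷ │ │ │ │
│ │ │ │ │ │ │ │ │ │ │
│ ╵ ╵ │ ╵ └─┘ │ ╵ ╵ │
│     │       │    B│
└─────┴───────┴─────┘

Using BFS to find shortest path:
Start: (0, 0), End: (9, 9)
Path found:
(0,0) → (1,0) → (2,0) → (3,0) → (4,0) → (4,1) → (4,2) → (5,2) → (5,1) → (6,1) → (7,1) → (8,1) → (9,1) → (9,2) → (8,2) → (7,2) → (7,3) → (6,3) → (6,4) → (7,4) → (8,4) → (9,4) → (9,5) → (9,6) → (8,6) → (7,6) → (7,5) → (6,5) → (6,6) → (6,7) → (5,7) → (4,7) → (3,7) → (2,7) → (1,7) → (1,8) → (0,8) → (0,9) → (1,9) → (2,9) → (3,9) → (4,9) → (5,9) → (6,9) → (6,8) → (7,8) → (8,8) → (9,8) → (9,9)
Number of steps: 48

Solution:

┌───┬───┬───┬───────┐
│A  │   │   │    ↱ ↓│
│ ╷ │ ╷ └─┐ ╵ ┌─╴ ╷ │
│↓│ │ │   │   │↱ ↑│↓│
│ ├─┘ ├─┐ └───┤ ┌─┤ │
│↓│   │ │     │↑│ │↓│
│ ╵ ┌─┘ └───┐ │ │ │ │
│↓  │       │ │↑│ │↓│
│ ╶─┴─┐ ╷ ╶─┼─┘ │ │ │
│↳ → ↓│ │   │  ↑│ │↓│
├─┬─╴ │ └─┐ ╵ ╷ │ │ │
│ │↓ ↲│   │   │↑│ │↓│
│ │ ┌─┴───┼───┘ │ ╵ │
│ │↓│  ↱ ↓│↱ → ↑│↓ ↲│
│ │ ├─╴ ╷ │ ╶─┬─┤ ┌─┤
│ │↓│↱ ↑│↓│↑ ↰│ │↓│ │
│ │ │ ┌─┤ │ ╷ │ │ │ │
│ │↓│↑│ │↓│ │↑│ │↓│ │
│ ╵ ╵ │ ╵ └─┘ │ ╵ ╵ │
│  ↳ ↑│  ↳ → ↑│  ↳ B│
└─────┴───────┴─────┘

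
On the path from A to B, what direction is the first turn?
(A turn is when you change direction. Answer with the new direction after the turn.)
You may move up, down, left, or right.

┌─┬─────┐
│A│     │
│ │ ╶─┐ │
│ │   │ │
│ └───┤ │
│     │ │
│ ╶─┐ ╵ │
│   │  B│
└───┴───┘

Directions: down, down, right, right, down, right
First turn direction: right

Solution:

┌─┬─────┐
│A│     │
│ │ ╶─┐ │
│↓│   │ │
│ └───┤ │
│↳ → ↓│ │
│ ╶─┐ ╵ │
│   │↳ B│
└───┴───┘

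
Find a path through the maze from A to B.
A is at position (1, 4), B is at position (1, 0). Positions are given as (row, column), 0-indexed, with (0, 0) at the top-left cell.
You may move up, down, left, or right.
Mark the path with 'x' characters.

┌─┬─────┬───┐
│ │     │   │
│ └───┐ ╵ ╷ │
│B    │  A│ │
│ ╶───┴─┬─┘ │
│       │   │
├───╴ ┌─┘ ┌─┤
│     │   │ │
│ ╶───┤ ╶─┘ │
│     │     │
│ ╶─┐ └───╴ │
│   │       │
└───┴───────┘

Finding the shortest path from (1, 4) to (1, 0):
Path length: 24 steps
Directions: up → right → down → down → left → down → left → down → right → right → down → left → left → left → up → left → left → up → right → right → up → left → left → up

Solution:

┌─┬─────┬───┐
│ │     │x x│
│ └───┐ ╵ ╷ │
│B    │  A│x│
│ ╶───┴─┬─┘ │
│x x x  │x x│
├───╴ ┌─┘ ┌─┤
│x x x│x x│ │
│ ╶───┤ ╶─┘ │
│x x x│x x x│
│ ╶─┐ └───╴ │
│   │x x x x│
└───┴───────┘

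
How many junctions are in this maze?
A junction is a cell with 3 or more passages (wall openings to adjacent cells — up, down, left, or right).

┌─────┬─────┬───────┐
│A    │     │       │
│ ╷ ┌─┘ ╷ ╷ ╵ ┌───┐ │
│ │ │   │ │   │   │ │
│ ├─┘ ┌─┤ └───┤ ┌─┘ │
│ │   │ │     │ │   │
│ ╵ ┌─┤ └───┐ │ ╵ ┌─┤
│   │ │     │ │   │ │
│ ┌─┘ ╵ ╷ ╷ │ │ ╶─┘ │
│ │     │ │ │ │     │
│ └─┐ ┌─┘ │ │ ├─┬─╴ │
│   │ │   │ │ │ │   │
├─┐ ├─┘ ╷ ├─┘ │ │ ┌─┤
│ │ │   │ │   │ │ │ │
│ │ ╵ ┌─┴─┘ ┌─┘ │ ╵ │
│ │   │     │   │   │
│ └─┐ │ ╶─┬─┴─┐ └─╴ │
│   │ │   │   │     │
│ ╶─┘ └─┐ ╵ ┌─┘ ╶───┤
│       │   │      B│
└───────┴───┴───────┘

Checking each cell for number of passages:

Junctions found (3+ passages):
  (0, 1): 3 passages
  (0, 4): 3 passages
  (3, 0): 3 passages
  (3, 3): 3 passages
  (3, 4): 3 passages
  (3, 7): 3 passages
  (4, 2): 4 passages
  (4, 9): 3 passages
  (5, 4): 3 passages
  (7, 2): 3 passages
  (7, 7): 3 passages
  (7, 9): 3 passages
  (8, 0): 3 passages
  (8, 7): 3 passages
  (9, 2): 3 passages
  (9, 7): 3 passages
Total junctions: 16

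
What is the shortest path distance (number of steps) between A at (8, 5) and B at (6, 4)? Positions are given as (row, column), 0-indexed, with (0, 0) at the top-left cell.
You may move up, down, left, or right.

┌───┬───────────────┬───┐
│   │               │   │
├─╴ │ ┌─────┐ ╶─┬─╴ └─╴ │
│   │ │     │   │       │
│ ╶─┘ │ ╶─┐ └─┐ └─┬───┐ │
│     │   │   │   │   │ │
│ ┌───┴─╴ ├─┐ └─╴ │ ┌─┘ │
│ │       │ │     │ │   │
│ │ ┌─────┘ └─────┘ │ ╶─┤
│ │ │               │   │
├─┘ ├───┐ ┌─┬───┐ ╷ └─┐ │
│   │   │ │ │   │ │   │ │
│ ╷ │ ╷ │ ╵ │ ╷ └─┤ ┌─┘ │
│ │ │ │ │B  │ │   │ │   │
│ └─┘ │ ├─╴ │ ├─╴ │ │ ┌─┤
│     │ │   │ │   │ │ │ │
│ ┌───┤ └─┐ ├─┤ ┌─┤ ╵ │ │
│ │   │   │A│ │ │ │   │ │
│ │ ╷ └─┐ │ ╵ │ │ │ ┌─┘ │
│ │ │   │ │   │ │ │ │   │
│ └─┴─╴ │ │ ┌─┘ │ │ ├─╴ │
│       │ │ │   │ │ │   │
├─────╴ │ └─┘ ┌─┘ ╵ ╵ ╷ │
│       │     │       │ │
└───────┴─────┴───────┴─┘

Finding path from (8, 5) to (6, 4):
Path: (8,5) → (7,5) → (6,5) → (6,4)
Distance: 3 steps

Solution:

┌───┬───────────────┬───┐
│   │               │   │
├─╴ │ ┌─────┐ ╶─┬─╴ └─╴ │
│   │ │     │   │       │
│ ╶─┘ │ ╶─┐ └─┐ └─┬───┐ │
│     │   │   │   │   │ │
│ ┌───┴─╴ ├─┐ └─╴ │ ┌─┘ │
│ │       │ │     │ │   │
│ │ ┌─────┘ └─────┘ │ ╶─┤
│ │ │               │   │
├─┘ ├───┐ ┌─┬───┐ ╷ └─┐ │
│   │   │ │ │   │ │   │ │
│ ╷ │ ╷ │ ╵ │ ╷ └─┤ ┌─┘ │
│ │ │ │ │B ↰│ │   │ │   │
│ └─┘ │ ├─╴ │ ├─╴ │ │ ┌─┤
│     │ │  ↑│ │   │ │ │ │
│ ┌───┤ └─┐ ├─┤ ┌─┤ ╵ │ │
│ │   │   │A│ │ │ │   │ │
│ │ ╷ └─┐ │ ╵ │ │ │ ┌─┘ │
│ │ │   │ │   │ │ │ │   │
│ └─┴─╴ │ │ ┌─┘ │ │ ├─╴ │
│       │ │ │   │ │ │   │
├─────╴ │ └─┘ ┌─┘ ╵ ╵ ╷ │
│       │     │       │ │
└───────┴─────┴───────┴─┘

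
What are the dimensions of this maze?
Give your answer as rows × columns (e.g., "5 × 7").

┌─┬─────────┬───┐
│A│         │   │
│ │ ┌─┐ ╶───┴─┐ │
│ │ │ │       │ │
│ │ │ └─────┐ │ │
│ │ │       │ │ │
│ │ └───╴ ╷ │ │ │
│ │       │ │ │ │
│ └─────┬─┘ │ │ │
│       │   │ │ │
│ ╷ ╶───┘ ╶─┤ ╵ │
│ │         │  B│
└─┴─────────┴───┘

Counting the maze dimensions:
Rows (vertical): 6
Columns (horizontal): 8
Dimensions: 6 × 8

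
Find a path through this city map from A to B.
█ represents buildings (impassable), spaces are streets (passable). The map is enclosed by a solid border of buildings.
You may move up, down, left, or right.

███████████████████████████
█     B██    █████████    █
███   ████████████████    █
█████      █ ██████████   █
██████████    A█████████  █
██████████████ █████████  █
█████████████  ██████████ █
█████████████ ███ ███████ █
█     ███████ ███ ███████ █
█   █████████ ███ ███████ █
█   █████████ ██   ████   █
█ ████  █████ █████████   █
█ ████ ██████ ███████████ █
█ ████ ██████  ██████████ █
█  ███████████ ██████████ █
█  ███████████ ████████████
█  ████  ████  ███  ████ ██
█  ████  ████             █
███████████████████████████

Finding the shortest path from A to B:
Movement: cardinal only
Path length: 13 steps
Directions: left → left → left → left → up → left → left → left → left → left → up → up → right

Solution:

███████████████████████████
█    ↱B██    █████████    █
███  ↑████████████████    █
█████↑←←←←↰█ ██████████   █
██████████↑←←←A█████████  █
██████████████ █████████  █
█████████████  ██████████ █
█████████████ ███ ███████ █
█     ███████ ███ ███████ █
█   █████████ ███ ███████ █
█   █████████ ██   ████   █
█ ████  █████ █████████   █
█ ████ ██████ ███████████ █
█ ████ ██████  ██████████ █
█  ███████████ ██████████ █
█  ███████████ ████████████
█  ████  ████  ███  ████ ██
█  ████  ████             █
███████████████████████████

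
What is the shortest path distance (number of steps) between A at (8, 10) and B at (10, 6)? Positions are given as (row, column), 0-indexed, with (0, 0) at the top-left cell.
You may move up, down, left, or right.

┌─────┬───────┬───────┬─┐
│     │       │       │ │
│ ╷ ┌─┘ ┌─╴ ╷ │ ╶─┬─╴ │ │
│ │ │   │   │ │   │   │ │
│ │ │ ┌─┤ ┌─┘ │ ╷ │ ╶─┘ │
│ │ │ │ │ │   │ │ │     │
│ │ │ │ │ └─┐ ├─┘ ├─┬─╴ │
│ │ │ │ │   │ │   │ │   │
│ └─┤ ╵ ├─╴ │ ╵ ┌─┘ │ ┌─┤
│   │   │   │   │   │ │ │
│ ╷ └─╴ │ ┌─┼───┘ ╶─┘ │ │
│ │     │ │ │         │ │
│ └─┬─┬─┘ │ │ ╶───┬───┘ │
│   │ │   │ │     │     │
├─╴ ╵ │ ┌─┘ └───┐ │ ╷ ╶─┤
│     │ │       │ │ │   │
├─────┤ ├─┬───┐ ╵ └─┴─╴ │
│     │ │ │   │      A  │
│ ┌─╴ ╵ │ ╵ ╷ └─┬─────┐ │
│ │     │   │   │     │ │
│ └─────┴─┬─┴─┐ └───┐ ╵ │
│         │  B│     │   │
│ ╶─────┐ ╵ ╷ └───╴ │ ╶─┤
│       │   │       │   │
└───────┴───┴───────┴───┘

Finding path from (8, 10) to (10, 6):
Path: (8,10) → (8,9) → (8,8) → (7,8) → (6,8) → (6,7) → (6,6) → (5,6) → (5,7) → (5,8) → (5,9) → (5,10) → (4,10) → (3,10) → (3,11) → (2,11) → (2,10) → (2,9) → (1,9) → (1,10) → (0,10) → (0,9) → (0,8) → (0,7) → (1,7) → (1,8) → (2,8) → (3,8) → (3,7) → (4,7) → (4,6) → (3,6) → (2,6) → (1,6) → (0,6) → (0,5) → (1,5) → (1,4) → (2,4) → (3,4) → (3,5) → (4,5) → (4,4) → (5,4) → (6,4) → (6,3) → (7,3) → (8,3) → (9,3) → (9,2) → (8,2) → (8,1) → (8,0) → (9,0) → (10,0) → (10,1) → (10,2) → (10,3) → (10,4) → (11,4) → (11,5) → (10,5) → (10,6)
Distance: 62 steps

Solution:

┌─────┬───────┬───────┬─┐
│     │    ↓ ↰│↓ ← ← ↰│ │
│ ╷ ┌─┘ ┌─╴ ╷ │ ╶─┬─╴ │ │
│ │ │   │↓ ↲│↑│↳ ↓│↱ ↑│ │
│ │ │ ┌─┤ ┌─┘ │ ╷ │ ╶─┘ │
│ │ │ │ │↓│  ↑│ │↓│↑ ← ↰│
│ │ │ │ │ └─┐ ├─┘ ├─┬─╴ │
│ │ │ │ │↳ ↓│↑│↓ ↲│ │↱ ↑│
│ └─┤ ╵ ├─╴ │ ╵ ┌─┘ │ ┌─┤
│   │   │↓ ↲│↑ ↲│   │↑│ │
│ ╷ └─╴ │ ┌─┼───┘ ╶─┘ │ │
│ │     │↓│ │↱ → → → ↑│ │
│ └─┬─┬─┘ │ │ ╶───┬───┘ │
│   │ │↓ ↲│ │↑ ← ↰│     │
├─╴ ╵ │ ┌─┘ └───┐ │ ╷ ╶─┤
│     │↓│       │↑│ │   │
├─────┤ ├─┬───┐ ╵ └─┴─╴ │
│↓ ← ↰│↓│ │   │  ↑ ← A  │
│ ┌─╴ ╵ │ ╵ ╷ └─┬─────┐ │
│↓│  ↑ ↲│   │   │     │ │
│ └─────┴─┬─┴─┐ └───┐ ╵ │
│↳ → → → ↓│↱ B│     │   │
│ ╶─────┐ ╵ ╷ └───╴ │ ╶─┤
│       │↳ ↑│       │   │
└───────┴───┴───────┴───┘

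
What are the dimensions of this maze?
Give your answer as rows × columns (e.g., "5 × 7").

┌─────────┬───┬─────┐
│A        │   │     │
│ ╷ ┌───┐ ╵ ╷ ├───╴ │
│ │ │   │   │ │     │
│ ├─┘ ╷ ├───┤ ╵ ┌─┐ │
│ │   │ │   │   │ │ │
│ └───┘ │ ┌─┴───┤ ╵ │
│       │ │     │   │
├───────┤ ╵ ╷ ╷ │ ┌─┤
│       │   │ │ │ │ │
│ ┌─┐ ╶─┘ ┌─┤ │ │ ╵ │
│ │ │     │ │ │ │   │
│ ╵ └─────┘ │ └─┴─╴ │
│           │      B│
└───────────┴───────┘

Counting the maze dimensions:
Rows (vertical): 7
Columns (horizontal): 10
Dimensions: 7 × 10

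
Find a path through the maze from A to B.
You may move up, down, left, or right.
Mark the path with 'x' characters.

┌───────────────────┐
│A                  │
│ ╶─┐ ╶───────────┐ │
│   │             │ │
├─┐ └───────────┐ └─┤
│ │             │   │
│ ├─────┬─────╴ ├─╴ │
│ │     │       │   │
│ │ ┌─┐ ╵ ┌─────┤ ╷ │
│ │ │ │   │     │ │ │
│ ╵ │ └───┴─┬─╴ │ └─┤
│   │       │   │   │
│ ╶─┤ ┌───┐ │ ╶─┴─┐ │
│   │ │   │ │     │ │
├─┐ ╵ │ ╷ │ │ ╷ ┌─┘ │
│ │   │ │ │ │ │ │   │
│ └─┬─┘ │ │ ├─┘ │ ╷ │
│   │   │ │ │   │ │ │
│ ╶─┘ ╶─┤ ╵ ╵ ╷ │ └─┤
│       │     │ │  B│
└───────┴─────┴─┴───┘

Finding the shortest path through the maze:
Path length: 22 steps
Directions: right → right → down → right → right → right → right → right → right → down → right → down → left → down → down → right → down → down → left → down → down → right

Solution:

┌───────────────────┐
│A x x              │
│ ╶─┐ ╶───────────┐ │
│   │x x x x x x x│ │
├─┐ └───────────┐ └─┤
│ │             │x x│
│ ├─────┬─────╴ ├─╴ │
│ │     │       │x x│
│ │ ┌─┐ ╵ ┌─────┤ ╷ │
│ │ │ │   │     │x│ │
│ ╵ │ └───┴─┬─╴ │ └─┤
│   │       │   │x x│
│ ╶─┤ ┌───┐ │ ╶─┴─┐ │
│   │ │   │ │     │x│
├─┐ ╵ │ ╷ │ │ ╷ ┌─┘ │
│ │   │ │ │ │ │ │x x│
│ └─┬─┘ │ │ ├─┘ │ ╷ │
│   │   │ │ │   │x│ │
│ ╶─┘ ╶─┤ ╵ ╵ ╷ │ └─┤
│       │     │ │x B│
└───────┴─────┴─┴───┘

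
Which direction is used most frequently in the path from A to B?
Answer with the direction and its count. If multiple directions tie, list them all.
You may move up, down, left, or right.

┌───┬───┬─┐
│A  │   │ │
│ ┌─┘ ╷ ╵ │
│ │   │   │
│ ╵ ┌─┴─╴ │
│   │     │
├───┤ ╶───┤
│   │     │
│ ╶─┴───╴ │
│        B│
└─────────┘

Directions: down, down, right, up, right, up, right, down, right, down, left, left, down, right, right, down
Counts: {'down': 6, 'right': 6, 'up': 2, 'left': 2}
Most common: down and right (tied at 6 times each)

Solution:

┌───┬───┬─┐
│A  │↱ ↓│ │
│ ┌─┘ ╷ ╵ │
│↓│↱ ↑│↳ ↓│
│ ╵ ┌─┴─╴ │
│↳ ↑│↓ ← ↲│
├───┤ ╶───┤
│   │↳ → ↓│
│ ╶─┴───╴ │
│        B│
└─────────┘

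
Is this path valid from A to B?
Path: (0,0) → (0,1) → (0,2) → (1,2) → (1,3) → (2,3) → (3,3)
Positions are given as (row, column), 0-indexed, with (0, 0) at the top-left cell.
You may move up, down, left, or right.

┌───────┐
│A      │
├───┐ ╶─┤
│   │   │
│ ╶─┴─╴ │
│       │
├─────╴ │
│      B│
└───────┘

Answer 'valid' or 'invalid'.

Checking path validity:
Result: All consecutive moves are passable.

valid

Correct solution:

┌───────┐
│A → ↓  │
├───┐ ╶─┤
│   │↳ ↓│
│ ╶─┴─╴ │
│      ↓│
├─────╴ │
│      B│
└───────┘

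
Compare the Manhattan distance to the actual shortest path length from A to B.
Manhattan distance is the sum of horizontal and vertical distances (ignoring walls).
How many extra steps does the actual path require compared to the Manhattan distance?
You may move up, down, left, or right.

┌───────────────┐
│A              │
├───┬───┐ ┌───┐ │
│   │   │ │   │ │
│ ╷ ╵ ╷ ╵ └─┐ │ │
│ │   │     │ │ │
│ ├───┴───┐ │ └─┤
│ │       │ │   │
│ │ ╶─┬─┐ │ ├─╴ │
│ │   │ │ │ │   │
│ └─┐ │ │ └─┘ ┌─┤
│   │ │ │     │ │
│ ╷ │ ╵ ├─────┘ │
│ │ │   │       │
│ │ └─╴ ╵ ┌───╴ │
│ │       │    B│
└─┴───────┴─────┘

Manhattan distance: |7 - 0| + |7 - 0| = 14
Actual path length: 28
Extra steps: 28 - 14 = 14

Solution:

┌───────────────┐
│A → → → ↓      │
├───┬───┐ ┌───┐ │
│↓ ↰│↓ ↰│↓│   │ │
│ ╷ ╵ ╷ ╵ └─┐ │ │
│↓│↑ ↲│↑ ↲  │ │ │
│ ├───┴───┐ │ └─┤
│↓│       │ │   │
│ │ ╶─┬─┐ │ ├─╴ │
│↓│   │ │ │ │   │
│ └─┐ │ │ └─┘ ┌─┤
│↳ ↓│ │ │     │ │
│ ╷ │ ╵ ├─────┘ │
│ │↓│   │↱ → → ↓│
│ │ └─╴ ╵ ┌───╴ │
│ │↳ → → ↑│    B│
└─┴───────┴─────┘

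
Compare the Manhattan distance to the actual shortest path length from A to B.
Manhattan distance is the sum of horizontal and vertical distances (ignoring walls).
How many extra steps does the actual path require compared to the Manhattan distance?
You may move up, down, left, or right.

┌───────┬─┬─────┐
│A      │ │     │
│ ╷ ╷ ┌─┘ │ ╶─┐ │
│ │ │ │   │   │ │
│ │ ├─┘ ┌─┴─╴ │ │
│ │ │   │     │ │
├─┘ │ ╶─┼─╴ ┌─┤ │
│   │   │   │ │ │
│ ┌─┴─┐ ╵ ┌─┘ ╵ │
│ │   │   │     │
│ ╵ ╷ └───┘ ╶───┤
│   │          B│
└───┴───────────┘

Manhattan distance: |5 - 0| + |7 - 0| = 12
Actual path length: 16
Extra steps: 16 - 12 = 4

Solution:

┌───────┬─┬─────┐
│A ↓    │ │     │
│ ╷ ╷ ┌─┘ │ ╶─┐ │
│ │↓│ │   │   │ │
│ │ ├─┘ ┌─┴─╴ │ │
│ │↓│   │     │ │
├─┘ │ ╶─┼─╴ ┌─┤ │
│↓ ↲│   │   │ │ │
│ ┌─┴─┐ ╵ ┌─┘ ╵ │
│↓│↱ ↓│   │     │
│ ╵ ╷ └───┘ ╶───┤
│↳ ↑│↳ → → → → B│
└───┴───────────┘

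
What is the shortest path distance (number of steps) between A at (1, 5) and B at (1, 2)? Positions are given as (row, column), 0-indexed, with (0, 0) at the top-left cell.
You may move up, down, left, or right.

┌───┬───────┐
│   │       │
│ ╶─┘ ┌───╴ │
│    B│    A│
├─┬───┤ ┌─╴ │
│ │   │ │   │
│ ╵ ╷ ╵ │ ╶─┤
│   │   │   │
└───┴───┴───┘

Finding path from (1, 5) to (1, 2):
Path: (1,5) → (0,5) → (0,4) → (0,3) → (0,2) → (1,2)
Distance: 5 steps

Solution:

┌───┬───────┐
│   │↓ ← ← ↰│
│ ╶─┘ ┌───╴ │
│    B│    A│
├─┬───┤ ┌─╴ │
│ │   │ │   │
│ ╵ ╷ ╵ │ ╶─┤
│   │   │   │
└───┴───┴───┘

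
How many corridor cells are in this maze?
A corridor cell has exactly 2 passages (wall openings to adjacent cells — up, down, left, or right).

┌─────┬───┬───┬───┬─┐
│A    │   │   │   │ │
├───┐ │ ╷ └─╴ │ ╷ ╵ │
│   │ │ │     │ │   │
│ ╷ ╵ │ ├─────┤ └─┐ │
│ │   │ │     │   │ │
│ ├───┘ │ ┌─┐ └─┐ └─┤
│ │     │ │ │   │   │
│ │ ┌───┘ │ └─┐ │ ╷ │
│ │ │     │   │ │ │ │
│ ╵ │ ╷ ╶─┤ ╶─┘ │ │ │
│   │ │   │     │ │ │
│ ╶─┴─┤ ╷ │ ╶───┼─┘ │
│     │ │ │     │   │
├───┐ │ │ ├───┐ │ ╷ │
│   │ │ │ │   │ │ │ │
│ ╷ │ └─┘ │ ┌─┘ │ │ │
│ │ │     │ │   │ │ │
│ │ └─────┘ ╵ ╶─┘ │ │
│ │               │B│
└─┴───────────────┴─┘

Counting cells with exactly 2 passages:
Total corridor cells: 78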